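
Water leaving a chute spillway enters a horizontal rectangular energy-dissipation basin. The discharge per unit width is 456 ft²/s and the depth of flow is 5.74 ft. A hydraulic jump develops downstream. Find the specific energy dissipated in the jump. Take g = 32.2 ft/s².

V₁ = q/y₁ = 456/5.74 = 79.4 ft/s. Fr₁ = V₁/√(g·y₁) = 79.4/√(32.2×5.74) = 5.84.
By Bélanger, y₂/y₁ = ½[√(1 + 8Fr₁²) − 1] = ½[√274.2 − 1] = 7.78.
y₂ = 7.78 × 5.74 = 44.7 ft.
Head loss: ΔE = (y₂ − y₁)³/(4y₁y₂) = (44.7 − 5.74)³/(4×5.74×44.7) = 58916/1025 = 57.5 ft.

ΔE = 57.5 ft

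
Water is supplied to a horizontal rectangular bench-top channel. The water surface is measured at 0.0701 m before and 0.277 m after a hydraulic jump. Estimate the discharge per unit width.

For a rectangular channel the momentum equation gives q² = ½·g·y₁·y₂·(y₁ + y₂) = ½×9.81×0.0701×0.277×0.347 = 0.0331.
q = √0.0331 = 0.182 m²/s.

q = 0.182 m²/s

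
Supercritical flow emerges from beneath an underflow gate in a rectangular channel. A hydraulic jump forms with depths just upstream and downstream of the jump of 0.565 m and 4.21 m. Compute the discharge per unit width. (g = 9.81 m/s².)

For a rectangular channel the momentum equation gives q² = ½·g·y₁·y₂·(y₁ + y₂) = ½×9.81×0.565×4.21×4.78 = 55.7.
q = √55.7 = 7.46 m²/s.

q = 7.46 m²/s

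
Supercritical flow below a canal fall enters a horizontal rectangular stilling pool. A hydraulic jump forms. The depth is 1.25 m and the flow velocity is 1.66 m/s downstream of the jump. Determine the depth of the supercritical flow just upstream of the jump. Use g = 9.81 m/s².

y₁ = 0.420 m

Fr₂ = V₂/√(g·y₂) = 1.66/√(9.81×1.25) = 0.474.
From the momentum equation (using Fr₂), y₁/y₂ = ½[√(1 + 8Fr₂²) − 1] = ½[√2.798 − 1] = 0.336.
y₁ = 0.336 × 1.25 = 0.420 m.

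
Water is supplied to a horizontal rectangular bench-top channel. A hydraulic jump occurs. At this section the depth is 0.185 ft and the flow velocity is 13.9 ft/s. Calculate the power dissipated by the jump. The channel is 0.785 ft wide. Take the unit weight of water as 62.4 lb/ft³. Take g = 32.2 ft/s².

Fr₁ = V₁/√(g·y₁) = 13.9/√(32.2×0.185) = 5.70.
Bélanger equation: y₂/y₁ = ½[√(1 + 8Fr₁²) − 1] = ½[√260.5 − 1] = 7.57.
y₂ = 7.57 × 0.185 = 1.40 ft.
q = V₁·y₁ = 13.9 × 0.185 = 2.57 ft²/s. V₂ = q/y₂ = 2.57/1.40 = 1.84 ft/s. E₁ = y₁ + V₁²/2g = 3.19 ft; E₂ = y₂ + V₂²/2g = 1.45 ft. ΔE = E₁ − E₂ = 1.73 ft.
Q = q·b = 2.57 × 0.785 = 2.02 cfs. P = γ·Q·ΔE/550 = 62.4 × 2.02 × 1.73 / 550 = 0.397 hp.

P = 0.397 hp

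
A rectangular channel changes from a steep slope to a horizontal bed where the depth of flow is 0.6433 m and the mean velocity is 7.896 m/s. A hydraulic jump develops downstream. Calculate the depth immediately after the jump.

y₂ = 2.556 m

Fr₁ = V₁/√(g·y₁) = 7.896/√(9.81×0.6433) = 3.143.
From the momentum equation for a rectangular channel, y₂/y₁ = ½[√(1 + 8Fr₁²) − 1] = ½[√80.035 − 1] = 3.973.
y₂ = 3.973 × 0.6433 = 2.556 m.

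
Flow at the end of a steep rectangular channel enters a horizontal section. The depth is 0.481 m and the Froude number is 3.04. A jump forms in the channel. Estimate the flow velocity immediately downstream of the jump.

Fr₁ = 3.04 (given).
Bélanger equation: y₂/y₁ = ½[√(1 + 8Fr₁²) − 1] = ½[√74.93 − 1] = 3.83.
y₂ = 3.83 × 0.481 = 1.84 m.
V₁ = Fr₁·√(g·y₁) = 3.04×√(9.81×0.481) = 6.60 m/s; q = V₁·y₁ = 3.18 m²/s.
V₂ = q/y₂ = 3.18/1.84 = 1.72 m/s.

V₂ = 1.72 m/s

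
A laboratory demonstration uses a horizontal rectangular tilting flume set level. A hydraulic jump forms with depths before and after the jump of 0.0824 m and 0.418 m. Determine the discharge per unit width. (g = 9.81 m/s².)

q = 0.291 m²/s

For a rectangular channel the momentum equation gives q² = ½·g·y₁·y₂·(y₁ + y₂) = ½×9.81×0.0824×0.418×0.500 = 0.0845.
q = √0.0845 = 0.291 m²/s.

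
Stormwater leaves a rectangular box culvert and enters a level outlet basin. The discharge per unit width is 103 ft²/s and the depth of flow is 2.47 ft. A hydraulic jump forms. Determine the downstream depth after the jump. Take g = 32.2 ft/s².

y₂ = 15.1 ft

V₁ = q/y₁ = 103/2.47 = 41.7 ft/s. Fr₁ = V₁/√(g·y₁) = 41.7/√(32.2×2.47) = 4.68.
By Bélanger, y₂/y₁ = ½[√(1 + 8Fr₁²) − 1] = ½[√175.9 − 1] = 6.13.
y₂ = 6.13 × 2.47 = 15.1 ft.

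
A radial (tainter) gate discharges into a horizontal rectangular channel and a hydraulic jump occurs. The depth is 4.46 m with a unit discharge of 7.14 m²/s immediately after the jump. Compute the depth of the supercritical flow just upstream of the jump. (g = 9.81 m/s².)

y₁ = 0.472 m

V₂ = q/y₂ = 7.14/4.46 = 1.60 m/s; Fr₂ = V₂/√(g·y₂) = 0.242.
Applying the sequent-depth relation in reverse, y₁/y₂ = ½[√(1 + 8Fr₂²) − 1] = ½[√1.469 − 1] = 0.106.
y₁ = 0.106 × 4.46 = 0.472 m.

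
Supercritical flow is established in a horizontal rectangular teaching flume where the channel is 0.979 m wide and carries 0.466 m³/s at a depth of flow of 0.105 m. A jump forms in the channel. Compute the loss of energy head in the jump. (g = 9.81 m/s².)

q = Q/b = 0.466/0.979 = 0.476 m²/s; V₁ = q/y₁ = 4.53 m/s. Fr₁ = V₁/√(g·y₁) = 4.47.
Conjugate-depth relation: y₂/y₁ = ½[√(1 + 8Fr₁²) − 1] = ½[√160.6 − 1] = 5.84.
y₂ = 5.84 × 0.105 = 0.613 m.
V₂ = q/y₂ = 0.476/0.613 = 0.777 m/s. E₁ = y₁ + V₁²/2g = 1.15 m; E₂ = y₂ + V₂²/2g = 0.644 m. ΔE = E₁ − E₂ = 0.509 m.

ΔE = 0.509 m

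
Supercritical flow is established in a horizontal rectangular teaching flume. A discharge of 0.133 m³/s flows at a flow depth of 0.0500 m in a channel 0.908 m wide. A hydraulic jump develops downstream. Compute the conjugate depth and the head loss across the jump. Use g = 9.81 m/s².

y₂ = 0.272 m; ΔE = 0.201 m

q = Q/b = 0.133/0.908 = 0.146 m²/s; V₁ = q/y₁ = 2.93 m/s. Fr₁ = V₁/√(g·y₁) = 4.18.
Bélanger equation: y₂/y₁ = ½[√(1 + 8Fr₁²) − 1] = ½[√141.0 − 1] = 5.44.
y₂ = 5.44 × 0.0500 = 0.272 m.
Head loss: ΔE = (y₂ − y₁)³/(4y₁y₂) = (0.272 − 0.0500)³/(4×0.0500×0.272) = 0.0109/0.0544 = 0.201 m.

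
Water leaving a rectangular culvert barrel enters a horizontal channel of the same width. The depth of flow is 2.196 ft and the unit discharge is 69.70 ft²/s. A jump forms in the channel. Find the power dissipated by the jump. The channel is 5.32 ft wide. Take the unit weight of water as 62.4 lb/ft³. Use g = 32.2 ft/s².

V₁ = q/y₁ = 69.70/2.196 = 31.74 ft/s. Fr₁ = V₁/√(g·y₁) = 31.74/√(32.2×2.196) = 3.774.
Conjugate-depth relation: y₂/y₁ = ½[√(1 + 8Fr₁²) − 1] = ½[√114.97 − 1] = 4.861.
y₂ = 4.861 × 2.196 = 10.68 ft.
Head loss: ΔE = (y₂ − y₁)³/(4y₁y₂) = (10.68 − 2.196)³/(4×2.196×10.68) = 609.7/93.77 = 6.502 ft.
Q = q·b = 69.70 × 5.32 = 370.8 cfs. P = γ·Q·ΔE/550 = 62.4 × 370.8 × 6.502 / 550 = 273.5 hp.

P = 273.5 hp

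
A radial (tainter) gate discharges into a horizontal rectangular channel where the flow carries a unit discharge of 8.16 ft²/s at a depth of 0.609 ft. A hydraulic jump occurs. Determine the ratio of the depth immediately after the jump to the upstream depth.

V₁ = q/y₁ = 8.16/0.609 = 13.4 ft/s. Fr₁ = V₁/√(g·y₁) = 13.4/√(32.2×0.609) = 3.03.
Bélanger equation: y₂/y₁ = ½[√(1 + 8Fr₁²) − 1] = ½[√74.24 − 1] = 3.81.

y₂/y₁ = 3.81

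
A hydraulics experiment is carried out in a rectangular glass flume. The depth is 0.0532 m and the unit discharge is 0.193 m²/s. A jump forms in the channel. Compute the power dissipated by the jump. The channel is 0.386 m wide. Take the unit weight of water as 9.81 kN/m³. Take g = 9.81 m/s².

V₁ = q/y₁ = 0.193/0.0532 = 3.63 m/s. Fr₁ = V₁/√(g·y₁) = 3.63/√(9.81×0.0532) = 5.02.
From the momentum equation for a rectangular channel, y₂/y₁ = ½[√(1 + 8Fr₁²) − 1] = ½[√202.7 − 1] = 6.62.
y₂ = 6.62 × 0.0532 = 0.352 m.
V₂ = q/y₂ = 0.193/0.352 = 0.548 m/s. E₁ = y₁ + V₁²/2g = 0.724 m; E₂ = y₂ + V₂²/2g = 0.367 m. ΔE = E₁ − E₂ = 0.357 m.
Q = q·b = 0.193 × 0.386 = 0.0745 m³/s. P = γ·Q·ΔE = 9.81 × 0.0745 × 0.357 = 0.261 kW.

P = 0.261 kW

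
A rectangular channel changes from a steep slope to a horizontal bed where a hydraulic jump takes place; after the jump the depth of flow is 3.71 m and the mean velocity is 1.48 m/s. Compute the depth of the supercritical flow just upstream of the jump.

Fr₂ = V₂/√(g·y₂) = 1.48/√(9.81×3.71) = 0.245.
From the momentum equation (using Fr₂), y₁/y₂ = ½[√(1 + 8Fr₂²) − 1] = ½[√1.481 − 1] = 0.109.
y₁ = 0.109 × 3.71 = 0.403 m.

y₁ = 0.403 m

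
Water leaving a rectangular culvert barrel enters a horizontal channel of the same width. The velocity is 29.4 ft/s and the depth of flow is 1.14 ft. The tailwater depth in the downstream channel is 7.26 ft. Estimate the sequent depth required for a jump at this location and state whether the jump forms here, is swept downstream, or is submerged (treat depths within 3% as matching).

y₂ = 7.27 ft; the jump forms here

Fr₁ = V₁/√(g·y₁) = 29.4/√(32.2×1.14) = 4.85.
By Bélanger, y₂/y₁ = ½[√(1 + 8Fr₁²) − 1] = ½[√189.4 − 1] = 6.38.
y₂ = 6.38 × 1.14 = 7.27 ft.
Tailwater y_tw = 7.26 ft: y_tw ≈ y₂, so the jump forms here.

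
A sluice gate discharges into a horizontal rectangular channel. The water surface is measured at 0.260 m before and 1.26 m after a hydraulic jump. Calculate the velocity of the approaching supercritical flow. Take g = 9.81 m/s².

V₁ = 6.01 m/s

For a rectangular channel the momentum equation gives q² = ½·g·y₁·y₂·(y₁ + y₂) = ½×9.81×0.260×1.26×1.52 = 2.44.
q = √2.44 = 1.56 m²/s.
V₁ = q/y₁ = 1.56/0.260 = 6.01 m/s.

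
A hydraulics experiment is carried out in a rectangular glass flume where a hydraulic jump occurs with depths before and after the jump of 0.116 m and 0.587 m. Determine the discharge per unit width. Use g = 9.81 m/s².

q = 0.485 m²/s

For a rectangular channel the momentum equation gives q² = ½·g·y₁·y₂·(y₁ + y₂) = ½×9.81×0.116×0.587×0.703 = 0.235.
q = √0.235 = 0.485 m²/s.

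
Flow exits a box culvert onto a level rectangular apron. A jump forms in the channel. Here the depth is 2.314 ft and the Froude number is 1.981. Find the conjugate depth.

y₂ = 5.428 ft

Fr₁ = 1.981 (given).
Bélanger equation: y₂/y₁ = ½[√(1 + 8Fr₁²) − 1] = ½[√32.395 − 1] = 2.346.
y₂ = 2.346 × 2.314 = 5.428 ft.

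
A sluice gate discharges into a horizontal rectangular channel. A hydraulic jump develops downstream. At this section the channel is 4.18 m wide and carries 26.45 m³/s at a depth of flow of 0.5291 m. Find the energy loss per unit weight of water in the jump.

ΔE = 3.995 m

q = Q/b = 26.45/4.18 = 6.328 m²/s; V₁ = q/y₁ = 11.96 m/s. Fr₁ = V₁/√(g·y₁) = 5.249.
Sequent-depth ratio: y₂/y₁ = ½[√(1 + 8Fr₁²) − 1] = ½[√221.45 − 1] = 6.941.
y₂ = 6.941 × 0.5291 = 3.672 m.
V₂ = q/y₂ = 6.328/3.672 = 1.723 m/s. E₁ = y₁ + V₁²/2g = 7.819 m; E₂ = y₂ + V₂²/2g = 3.824 m. ΔE = E₁ − E₂ = 3.995 m.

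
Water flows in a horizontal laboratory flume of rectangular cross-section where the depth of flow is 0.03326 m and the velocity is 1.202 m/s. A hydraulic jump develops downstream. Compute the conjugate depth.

y₂ = 0.08374 m

Fr₁ = V₁/√(g·y₁) = 1.202/√(9.81×0.03326) = 2.104.
Bélanger equation: y₂/y₁ = ½[√(1 + 8Fr₁²) − 1] = ½[√36.425 − 1] = 2.518.
y₂ = 2.518 × 0.03326 = 0.08374 m.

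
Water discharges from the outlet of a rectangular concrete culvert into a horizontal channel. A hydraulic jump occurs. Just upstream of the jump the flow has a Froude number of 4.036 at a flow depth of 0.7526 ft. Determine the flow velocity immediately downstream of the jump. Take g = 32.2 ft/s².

Fr₁ = 4.036 (given).
Bélanger equation: y₂/y₁ = ½[√(1 + 8Fr₁²) − 1] = ½[√131.31 − 1] = 5.230.
y₂ = 5.230 × 0.7526 = 3.936 ft.
V₁ = Fr₁·√(g·y₁) = 4.036×√(32.2×0.7526) = 19.87 ft/s; q = V₁·y₁ = 14.95 ft²/s.
V₂ = q/y₂ = 14.95/3.936 = 3.799 ft/s.

V₂ = 3.799 ft/s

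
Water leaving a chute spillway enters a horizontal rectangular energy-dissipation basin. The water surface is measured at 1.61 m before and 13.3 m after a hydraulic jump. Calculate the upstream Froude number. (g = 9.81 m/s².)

Fr₁ = 6.18

For a rectangular channel the momentum equation gives q² = ½·g·y₁·y₂·(y₁ + y₂) = ½×9.81×1.61×13.3×14.9 = 1566.
q = √1566 = 39.6 m²/s.
V₁ = q/y₁ = 24.6 m/s; Fr₁ = V₁/√(g·y₁) = 6.18.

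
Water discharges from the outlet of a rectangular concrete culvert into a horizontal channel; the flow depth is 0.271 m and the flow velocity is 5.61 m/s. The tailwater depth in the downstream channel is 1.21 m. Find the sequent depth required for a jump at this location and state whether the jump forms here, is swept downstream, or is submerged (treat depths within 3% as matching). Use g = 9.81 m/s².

Fr₁ = V₁/√(g·y₁) = 5.61/√(9.81×0.271) = 3.44.
Bélanger equation: y₂/y₁ = ½[√(1 + 8Fr₁²) − 1] = ½[√95.71 − 1] = 4.39.
y₂ = 4.39 × 0.271 = 1.19 m.
Tailwater y_tw = 1.21 m: y_tw ≈ y₂, so the jump forms here.

y₂ = 1.19 m; the jump forms here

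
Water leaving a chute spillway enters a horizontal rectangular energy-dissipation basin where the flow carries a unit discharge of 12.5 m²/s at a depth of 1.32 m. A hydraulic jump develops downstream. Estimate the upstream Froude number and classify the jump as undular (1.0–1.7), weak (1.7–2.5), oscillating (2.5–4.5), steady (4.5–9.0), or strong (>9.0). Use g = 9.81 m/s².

Fr₁ = 2.63; oscillating jump

V₁ = q/y₁ = 12.5/1.32 = 9.47 m/s. Fr₁ = V₁/√(g·y₁) = 9.47/√(9.81×1.32) = 2.63.
Fr₁ = 2.63 lies in the oscillating range.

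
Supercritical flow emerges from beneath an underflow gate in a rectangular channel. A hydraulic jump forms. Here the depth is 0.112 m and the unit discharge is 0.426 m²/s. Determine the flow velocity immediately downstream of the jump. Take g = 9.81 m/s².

V₂ = 0.817 m/s

V₁ = q/y₁ = 0.426/0.112 = 3.80 m/s. Fr₁ = V₁/√(g·y₁) = 3.80/√(9.81×0.112) = 3.63.
From the momentum equation for a rectangular channel, y₂/y₁ = ½[√(1 + 8Fr₁²) − 1] = ½[√106.3 − 1] = 4.66.
y₂ = 4.66 × 0.112 = 0.521 m.
V₂ = q/y₂ = 0.426/0.521 = 0.817 m/s.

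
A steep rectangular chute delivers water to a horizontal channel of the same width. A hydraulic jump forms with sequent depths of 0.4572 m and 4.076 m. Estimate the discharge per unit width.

q = 6.437 m²/s

For a rectangular channel the momentum equation gives q² = ½·g·y₁·y₂·(y₁ + y₂) = ½×9.81×0.4572×4.076×4.533 = 41.44.
q = √41.44 = 6.437 m²/s.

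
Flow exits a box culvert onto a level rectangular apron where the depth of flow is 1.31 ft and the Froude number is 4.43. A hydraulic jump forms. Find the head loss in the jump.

Fr₁ = 4.43 (given).
Bélanger equation: y₂/y₁ = ½[√(1 + 8Fr₁²) − 1] = ½[√158.0 − 1] = 5.78.
y₂ = 5.78 × 1.31 = 7.58 ft.
V₁ = Fr₁·√(g·y₁) = 4.43×√(32.2×1.31) = 28.8 ft/s; q = V₁·y₁ = 37.7 ft²/s. V₂ = q/y₂ = 37.7/7.58 = 4.97 ft/s. E₁ = y₁ + V₁²/2g = 14.2 ft; E₂ = y₂ + V₂²/2g = 7.96 ft. ΔE = E₁ − E₂ = 6.20 ft.

ΔE = 6.20 ft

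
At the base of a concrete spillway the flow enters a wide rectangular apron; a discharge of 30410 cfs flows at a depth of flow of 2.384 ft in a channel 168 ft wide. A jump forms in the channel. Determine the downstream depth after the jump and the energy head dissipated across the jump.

y₂ = 28.05 ft; ΔE = 63.21 ft

q = Q/b = 30410/168 = 181.0 ft²/s; V₁ = q/y₁ = 75.93 ft/s. Fr₁ = V₁/√(g·y₁) = 8.666.
From the momentum equation for a rectangular channel, y₂/y₁ = ½[√(1 + 8Fr₁²) − 1] = ½[√601.80 − 1] = 11.77.
y₂ = 11.77 × 2.384 = 28.05 ft.
Head loss: ΔE = (y₂ − y₁)³/(4y₁y₂) = (28.05 − 2.384)³/(4×2.384×28.05) = 16907/267.5 = 63.21 ft.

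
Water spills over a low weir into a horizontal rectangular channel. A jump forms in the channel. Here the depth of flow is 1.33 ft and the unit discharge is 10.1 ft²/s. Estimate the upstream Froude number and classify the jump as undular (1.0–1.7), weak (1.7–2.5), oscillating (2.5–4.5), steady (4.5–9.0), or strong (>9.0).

Fr₁ = 1.16; undular jump

V₁ = q/y₁ = 10.1/1.33 = 7.59 ft/s. Fr₁ = V₁/√(g·y₁) = 7.59/√(32.2×1.33) = 1.16.
Fr₁ = 1.16 lies in the undular range.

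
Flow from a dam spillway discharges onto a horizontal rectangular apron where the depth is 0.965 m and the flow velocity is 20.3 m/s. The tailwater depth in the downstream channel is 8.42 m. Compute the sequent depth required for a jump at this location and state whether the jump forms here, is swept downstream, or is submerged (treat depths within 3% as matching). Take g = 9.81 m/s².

Fr₁ = V₁/√(g·y₁) = 20.3/√(9.81×0.965) = 6.60.
From the momentum equation for a rectangular channel, y₂/y₁ = ½[√(1 + 8Fr₁²) − 1] = ½[√349.2 − 1] = 8.84.
y₂ = 8.84 × 0.965 = 8.53 m.
Tailwater y_tw = 8.42 m: y_tw ≈ y₂, so the jump forms here.

y₂ = 8.53 m; the jump forms here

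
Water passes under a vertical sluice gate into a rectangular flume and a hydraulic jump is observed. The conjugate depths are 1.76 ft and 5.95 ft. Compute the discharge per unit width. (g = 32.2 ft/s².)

q = 36.1 ft²/s

For a rectangular channel the momentum equation gives q² = ½·g·y₁·y₂·(y₁ + y₂) = ½×32.2×1.76×5.95×7.71 = 1300.
q = √1300 = 36.1 ft²/s.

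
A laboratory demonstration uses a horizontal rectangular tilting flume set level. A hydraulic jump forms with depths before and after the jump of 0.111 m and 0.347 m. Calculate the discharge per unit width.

q = 0.294 m²/s

For a rectangular channel the momentum equation gives q² = ½·g·y₁·y₂·(y₁ + y₂) = ½×9.81×0.111×0.347×0.458 = 0.0865.
q = √0.0865 = 0.294 m²/s.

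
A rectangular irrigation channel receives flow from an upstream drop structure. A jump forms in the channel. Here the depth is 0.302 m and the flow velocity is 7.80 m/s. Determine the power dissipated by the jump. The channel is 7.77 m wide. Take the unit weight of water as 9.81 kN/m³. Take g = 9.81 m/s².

Fr₁ = V₁/√(g·y₁) = 7.80/√(9.81×0.302) = 4.53.
Sequent-depth ratio: y₂/y₁ = ½[√(1 + 8Fr₁²) − 1] = ½[√165.3 − 1] = 5.93.
y₂ = 5.93 × 0.302 = 1.79 m.
q = V₁·y₁ = 7.80 × 0.302 = 2.36 m²/s. V₂ = q/y₂ = 2.36/1.79 = 1.32 m/s. E₁ = y₁ + V₁²/2g = 3.40 m; E₂ = y₂ + V₂²/2g = 1.88 m. ΔE = E₁ − E₂ = 1.52 m.
Q = q·b = 2.36 × 7.77 = 18.3 m³/s. P = γ·Q·ΔE = 9.81 × 18.3 × 1.52 = 274 kW.

P = 274 kW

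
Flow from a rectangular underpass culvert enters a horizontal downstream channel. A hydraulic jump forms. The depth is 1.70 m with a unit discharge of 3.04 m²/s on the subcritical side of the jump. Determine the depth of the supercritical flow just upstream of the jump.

V₂ = q/y₂ = 3.04/1.70 = 1.79 m/s; Fr₂ = V₂/√(g·y₂) = 0.438.
From the momentum equation (using Fr₂), y₁/y₂ = ½[√(1 + 8Fr₂²) − 1] = ½[√2.534 − 1] = 0.296.
y₁ = 0.296 × 1.70 = 0.503 m.

y₁ = 0.503 m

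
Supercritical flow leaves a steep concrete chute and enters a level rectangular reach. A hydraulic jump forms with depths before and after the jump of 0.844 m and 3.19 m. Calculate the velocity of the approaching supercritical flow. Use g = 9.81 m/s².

V₁ = 8.65 m/s

For a rectangular channel the momentum equation gives q² = ½·g·y₁·y₂·(y₁ + y₂) = ½×9.81×0.844×3.19×4.03 = 53.3.
q = √53.3 = 7.30 m²/s.
V₁ = q/y₁ = 7.30/0.844 = 8.65 m/s.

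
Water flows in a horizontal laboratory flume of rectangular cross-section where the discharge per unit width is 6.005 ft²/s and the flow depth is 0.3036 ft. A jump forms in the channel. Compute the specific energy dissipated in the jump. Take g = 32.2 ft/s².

ΔE = 3.725 ft

V₁ = q/y₁ = 6.005/0.3036 = 19.78 ft/s. Fr₁ = V₁/√(g·y₁) = 19.78/√(32.2×0.3036) = 6.326.
By Bélanger, y₂/y₁ = ½[√(1 + 8Fr₁²) − 1] = ½[√321.15 − 1] = 8.460.
y₂ = 8.460 × 0.3036 = 2.569 ft.
Head loss: ΔE = (y₂ − y₁)³/(4y₁y₂) = (2.569 − 0.3036)³/(4×0.3036×2.569) = 11.62/3.119 = 3.725 ft.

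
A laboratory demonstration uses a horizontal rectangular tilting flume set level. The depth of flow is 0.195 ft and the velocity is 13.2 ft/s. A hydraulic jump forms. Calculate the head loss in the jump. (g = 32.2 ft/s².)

Fr₁ = V₁/√(g·y₁) = 13.2/√(32.2×0.195) = 5.27.
Conjugate-depth relation: y₂/y₁ = ½[√(1 + 8Fr₁²) − 1] = ½[√223.0 − 1] = 6.97.
y₂ = 6.97 × 0.195 = 1.36 ft.
q = V₁·y₁ = 13.2 × 0.195 = 2.57 ft²/s. V₂ = q/y₂ = 2.57/1.36 = 1.89 ft/s. E₁ = y₁ + V₁²/2g = 2.90 ft; E₂ = y₂ + V₂²/2g = 1.41 ft. ΔE = E₁ − E₂ = 1.49 ft.

ΔE = 1.49 ft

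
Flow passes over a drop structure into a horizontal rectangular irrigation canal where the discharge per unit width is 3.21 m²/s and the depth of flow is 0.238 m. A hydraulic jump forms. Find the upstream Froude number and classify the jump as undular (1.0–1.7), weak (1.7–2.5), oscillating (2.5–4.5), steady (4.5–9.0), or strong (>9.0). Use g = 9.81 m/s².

V₁ = q/y₁ = 3.21/0.238 = 13.5 m/s. Fr₁ = V₁/√(g·y₁) = 13.5/√(9.81×0.238) = 8.83.
Fr₁ = 8.83 lies in the steady range.

Fr₁ = 8.83; steady jump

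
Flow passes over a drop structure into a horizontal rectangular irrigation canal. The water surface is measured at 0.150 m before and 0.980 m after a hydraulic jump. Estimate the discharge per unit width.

For a rectangular channel the momentum equation gives q² = ½·g·y₁·y₂·(y₁ + y₂) = ½×9.81×0.150×0.980×1.13 = 0.815.
q = √0.815 = 0.903 m²/s.

q = 0.903 m²/s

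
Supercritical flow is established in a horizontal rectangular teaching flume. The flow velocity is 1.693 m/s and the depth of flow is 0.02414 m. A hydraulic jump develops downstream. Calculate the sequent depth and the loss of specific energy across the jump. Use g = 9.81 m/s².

y₂ = 0.1073 m; ΔE = 0.05552 m

Fr₁ = V₁/√(g·y₁) = 1.693/√(9.81×0.02414) = 3.479.
Sequent-depth ratio: y₂/y₁ = ½[√(1 + 8Fr₁²) − 1] = ½[√97.827 − 1] = 4.445.
y₂ = 4.445 × 0.02414 = 0.1073 m.
Head loss: ΔE = (y₂ − y₁)³/(4y₁y₂) = (0.1073 − 0.02414)³/(4×0.02414×0.1073) = 0.0005753/0.01036 = 0.05552 m.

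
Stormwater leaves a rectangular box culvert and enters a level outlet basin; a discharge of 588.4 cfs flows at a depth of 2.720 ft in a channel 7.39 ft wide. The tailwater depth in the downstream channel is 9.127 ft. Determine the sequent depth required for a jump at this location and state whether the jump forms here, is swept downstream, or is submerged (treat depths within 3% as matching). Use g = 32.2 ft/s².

q = Q/b = 588.4/7.39 = 79.62 ft²/s; V₁ = q/y₁ = 29.27 ft/s. Fr₁ = V₁/√(g·y₁) = 3.128.
By Bélanger, y₂/y₁ = ½[√(1 + 8Fr₁²) − 1] = ½[√79.268 − 1] = 3.952.
y₂ = 3.952 × 2.720 = 10.75 ft.
Tailwater y_tw = 9.127 ft: y_tw < y₂, so the jump is swept downstream.

y₂ = 10.75 ft; the jump is swept downstream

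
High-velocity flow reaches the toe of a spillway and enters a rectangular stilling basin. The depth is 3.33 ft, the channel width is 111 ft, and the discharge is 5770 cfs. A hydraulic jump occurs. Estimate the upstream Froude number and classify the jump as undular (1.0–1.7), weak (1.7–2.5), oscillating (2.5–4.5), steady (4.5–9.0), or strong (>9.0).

Fr₁ = 1.51; undular jump

q = Q/b = 5770/111 = 52.0 ft²/s; V₁ = q/y₁ = 15.6 ft/s. Fr₁ = V₁/√(g·y₁) = 1.51.
Fr₁ = 1.51 lies in the undular range.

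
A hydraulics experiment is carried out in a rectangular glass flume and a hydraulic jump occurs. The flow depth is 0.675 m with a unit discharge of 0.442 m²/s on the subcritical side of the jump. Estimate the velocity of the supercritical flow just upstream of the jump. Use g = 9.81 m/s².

V₂ = q/y₂ = 0.442/0.675 = 0.655 m/s; Fr₂ = V₂/√(g·y₂) = 0.254.
Since the conjugate-depth ratio holds either way, y₁/y₂ = ½[√(1 + 8Fr₂²) − 1] = ½[√1.518 − 1] = 0.116.
y₁ = 0.116 × 0.675 = 0.0783 m.
V₁ = q/y₁ = 0.442/0.0783 = 5.64 m/s.

V₁ = 5.64 m/s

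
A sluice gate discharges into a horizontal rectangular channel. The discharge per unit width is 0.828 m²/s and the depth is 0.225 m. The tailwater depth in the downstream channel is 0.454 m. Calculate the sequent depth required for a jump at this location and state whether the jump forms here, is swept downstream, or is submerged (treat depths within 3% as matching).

V₁ = q/y₁ = 0.828/0.225 = 3.68 m/s. Fr₁ = V₁/√(g·y₁) = 3.68/√(9.81×0.225) = 2.48.
Bélanger equation: y₂/y₁ = ½[√(1 + 8Fr₁²) − 1] = ½[√50.08 − 1] = 3.04.
y₂ = 3.04 × 0.225 = 0.684 m.
Tailwater y_tw = 0.454 m: y_tw < y₂, so the jump is swept downstream.

y₂ = 0.684 m; the jump is swept downstream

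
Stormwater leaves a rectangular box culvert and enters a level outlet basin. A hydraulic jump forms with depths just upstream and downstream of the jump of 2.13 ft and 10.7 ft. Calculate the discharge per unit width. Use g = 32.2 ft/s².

For a rectangular channel the momentum equation gives q² = ½·g·y₁·y₂·(y₁ + y₂) = ½×32.2×2.13×10.7×12.8 = 4708.
q = √4708 = 68.6 ft²/s.

q = 68.6 ft²/s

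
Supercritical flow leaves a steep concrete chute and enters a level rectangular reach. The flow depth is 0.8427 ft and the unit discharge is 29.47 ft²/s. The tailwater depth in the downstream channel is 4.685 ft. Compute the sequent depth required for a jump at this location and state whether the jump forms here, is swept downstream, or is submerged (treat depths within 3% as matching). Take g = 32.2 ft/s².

y₂ = 7.590 ft; the jump is swept downstream

V₁ = q/y₁ = 29.47/0.8427 = 34.97 ft/s. Fr₁ = V₁/√(g·y₁) = 34.97/√(32.2×0.8427) = 6.713.
From the momentum equation for a rectangular channel, y₂/y₁ = ½[√(1 + 8Fr₁²) − 1] = ½[√361.56 − 1] = 9.007.
y₂ = 9.007 × 0.8427 = 7.590 ft.
Tailwater y_tw = 4.685 ft: y_tw < y₂, so the jump is swept downstream.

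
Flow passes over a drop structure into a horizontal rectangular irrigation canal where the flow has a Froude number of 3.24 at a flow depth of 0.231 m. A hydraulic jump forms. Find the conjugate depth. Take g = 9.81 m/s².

Fr₁ = 3.24 (given).
By Bélanger, y₂/y₁ = ½[√(1 + 8Fr₁²) − 1] = ½[√84.98 − 1] = 4.11.
y₂ = 4.11 × 0.231 = 0.949 m.

y₂ = 0.949 m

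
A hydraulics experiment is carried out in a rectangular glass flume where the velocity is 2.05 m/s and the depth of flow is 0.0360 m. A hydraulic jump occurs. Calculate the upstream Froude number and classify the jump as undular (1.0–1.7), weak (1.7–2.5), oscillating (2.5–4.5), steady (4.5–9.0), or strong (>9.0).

Fr₁ = 3.45; oscillating jump

Fr₁ = V₁/√(g·y₁) = 2.05/√(9.81×0.0360) = 3.45.
Fr₁ = 3.45 lies in the oscillating range.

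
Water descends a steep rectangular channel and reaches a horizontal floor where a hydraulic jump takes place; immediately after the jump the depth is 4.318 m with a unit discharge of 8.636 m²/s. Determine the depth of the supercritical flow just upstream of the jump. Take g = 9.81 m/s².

y₁ = 0.7015 m

V₂ = q/y₂ = 8.636/4.318 = 2.000 m/s; Fr₂ = V₂/√(g·y₂) = 0.3073.
From the momentum equation (using Fr₂), y₁/y₂ = ½[√(1 + 8Fr₂²) − 1] = ½[√1.7554 − 1] = 0.1625.
y₁ = 0.1625 × 4.318 = 0.7015 m.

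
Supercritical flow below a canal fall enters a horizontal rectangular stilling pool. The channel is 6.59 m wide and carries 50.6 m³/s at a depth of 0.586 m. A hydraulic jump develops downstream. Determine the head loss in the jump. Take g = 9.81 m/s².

q = Q/b = 50.6/6.59 = 7.68 m²/s; V₁ = q/y₁ = 13.1 m/s. Fr₁ = V₁/√(g·y₁) = 5.46.
Sequent-depth ratio: y₂/y₁ = ½[√(1 + 8Fr₁²) − 1] = ½[√239.9 − 1] = 7.24.
y₂ = 7.24 × 0.586 = 4.25 m.
V₂ = q/y₂ = 7.68/4.25 = 1.81 m/s. E₁ = y₁ + V₁²/2g = 9.34 m; E₂ = y₂ + V₂²/2g = 4.41 m. ΔE = E₁ − E₂ = 4.92 m.

ΔE = 4.92 m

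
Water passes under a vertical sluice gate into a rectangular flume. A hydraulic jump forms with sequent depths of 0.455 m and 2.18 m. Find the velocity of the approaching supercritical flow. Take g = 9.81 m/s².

For a rectangular channel the momentum equation gives q² = ½·g·y₁·y₂·(y₁ + y₂) = ½×9.81×0.455×2.18×2.64 = 12.8.
q = √12.8 = 3.58 m²/s.
V₁ = q/y₁ = 3.58/0.455 = 7.87 m/s.

V₁ = 7.87 m/s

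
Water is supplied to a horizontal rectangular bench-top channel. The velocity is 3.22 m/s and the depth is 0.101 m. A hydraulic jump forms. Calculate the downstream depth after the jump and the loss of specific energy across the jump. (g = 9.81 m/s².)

Fr₁ = V₁/√(g·y₁) = 3.22/√(9.81×0.101) = 3.23.
Bélanger equation: y₂/y₁ = ½[√(1 + 8Fr₁²) − 1] = ½[√84.72 − 1] = 4.10.
y₂ = 4.10 × 0.101 = 0.414 m.
Head loss: ΔE = (y₂ − y₁)³/(4y₁y₂) = (0.414 − 0.101)³/(4×0.101×0.414) = 0.0308/0.167 = 0.184 m.

y₂ = 0.414 m; ΔE = 0.184 m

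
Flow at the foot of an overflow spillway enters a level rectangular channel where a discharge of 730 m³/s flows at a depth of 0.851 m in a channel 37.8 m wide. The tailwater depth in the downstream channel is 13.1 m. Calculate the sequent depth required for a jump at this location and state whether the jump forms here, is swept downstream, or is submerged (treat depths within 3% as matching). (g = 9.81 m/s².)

q = Q/b = 730/37.8 = 19.3 m²/s; V₁ = q/y₁ = 22.7 m/s. Fr₁ = V₁/√(g·y₁) = 7.85.
Bélanger equation: y₂/y₁ = ½[√(1 + 8Fr₁²) − 1] = ½[√494.5 − 1] = 10.6.
y₂ = 10.6 × 0.851 = 9.04 m.
Tailwater y_tw = 13.1 m: y_tw > y₂, so the jump is submerged.

y₂ = 9.04 m; the jump is submerged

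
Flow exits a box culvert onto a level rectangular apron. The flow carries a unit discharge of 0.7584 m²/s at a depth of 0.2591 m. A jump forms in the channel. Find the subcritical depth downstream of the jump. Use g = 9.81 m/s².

V₁ = q/y₁ = 0.7584/0.2591 = 2.927 m/s. Fr₁ = V₁/√(g·y₁) = 2.927/√(9.81×0.2591) = 1.836.
Sequent-depth ratio: y₂/y₁ = ½[√(1 + 8Fr₁²) − 1] = ½[√27.966 − 1] = 2.144.
y₂ = 2.144 × 0.2591 = 0.5555 m.

y₂ = 0.5555 m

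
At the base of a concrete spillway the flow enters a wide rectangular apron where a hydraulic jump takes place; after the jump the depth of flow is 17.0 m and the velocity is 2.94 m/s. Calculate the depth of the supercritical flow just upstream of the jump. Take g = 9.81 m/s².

Fr₂ = V₂/√(g·y₂) = 2.94/√(9.81×17.0) = 0.228.
From the momentum equation (using Fr₂), y₁/y₂ = ½[√(1 + 8Fr₂²) − 1] = ½[√1.415 − 1] = 0.0947.
y₁ = 0.0947 × 17.0 = 1.61 m.

y₁ = 1.61 m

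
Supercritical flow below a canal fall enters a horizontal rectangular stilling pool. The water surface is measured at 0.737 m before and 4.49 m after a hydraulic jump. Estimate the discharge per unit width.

For a rectangular channel the momentum equation gives q² = ½·g·y₁·y₂·(y₁ + y₂) = ½×9.81×0.737×4.49×5.23 = 84.8.
q = √84.8 = 9.21 m²/s.

q = 9.21 m²/s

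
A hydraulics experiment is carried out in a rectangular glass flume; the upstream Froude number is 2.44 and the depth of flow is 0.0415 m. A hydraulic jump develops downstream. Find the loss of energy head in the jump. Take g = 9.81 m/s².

ΔE = 0.0272 m

Fr₁ = 2.44 (given).
Sequent-depth ratio: y₂/y₁ = ½[√(1 + 8Fr₁²) − 1] = ½[√48.63 − 1] = 2.99.
y₂ = 2.99 × 0.0415 = 0.124 m.
V₁ = Fr₁·√(g·y₁) = 2.44×√(9.81×0.0415) = 1.56 m/s; q = V₁·y₁ = 0.0646 m²/s. V₂ = q/y₂ = 0.0646/0.124 = 0.521 m/s. E₁ = y₁ + V₁²/2g = 0.165 m; E₂ = y₂ + V₂²/2g = 0.138 m. ΔE = E₁ − E₂ = 0.0272 m.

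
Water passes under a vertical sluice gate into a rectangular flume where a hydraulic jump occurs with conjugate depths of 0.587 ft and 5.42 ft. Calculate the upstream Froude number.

For a rectangular channel the momentum equation gives q² = ½·g·y₁·y₂·(y₁ + y₂) = ½×32.2×0.587×5.42×6.01 = 308.
q = √308 = 17.5 ft²/s.
V₁ = q/y₁ = 29.9 ft/s; Fr₁ = V₁/√(g·y₁) = 6.87.

Fr₁ = 6.87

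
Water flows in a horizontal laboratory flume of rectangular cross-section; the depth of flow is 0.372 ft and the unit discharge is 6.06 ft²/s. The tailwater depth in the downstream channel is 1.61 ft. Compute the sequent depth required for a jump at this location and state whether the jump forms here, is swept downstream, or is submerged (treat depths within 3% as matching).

V₁ = q/y₁ = 6.06/0.372 = 16.3 ft/s. Fr₁ = V₁/√(g·y₁) = 16.3/√(32.2×0.372) = 4.71.
Sequent-depth ratio: y₂/y₁ = ½[√(1 + 8Fr₁²) − 1] = ½[√178.2 − 1] = 6.18.
y₂ = 6.18 × 0.372 = 2.30 ft.
Tailwater y_tw = 1.61 ft: y_tw < y₂, so the jump is swept downstream.

y₂ = 2.30 ft; the jump is swept downstream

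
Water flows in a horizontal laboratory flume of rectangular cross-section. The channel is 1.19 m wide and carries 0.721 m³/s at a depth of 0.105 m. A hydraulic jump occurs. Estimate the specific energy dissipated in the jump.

q = Q/b = 0.721/1.19 = 0.606 m²/s; V₁ = q/y₁ = 5.77 m/s. Fr₁ = V₁/√(g·y₁) = 5.69.
By Bélanger, y₂/y₁ = ½[√(1 + 8Fr₁²) − 1] = ½[√259.6 − 1] = 7.56.
y₂ = 7.56 × 0.105 = 0.793 m.
Head loss: ΔE = (y₂ − y₁)³/(4y₁y₂) = (0.793 − 0.105)³/(4×0.105×0.793) = 0.326/0.333 = 0.979 m.

ΔE = 0.979 m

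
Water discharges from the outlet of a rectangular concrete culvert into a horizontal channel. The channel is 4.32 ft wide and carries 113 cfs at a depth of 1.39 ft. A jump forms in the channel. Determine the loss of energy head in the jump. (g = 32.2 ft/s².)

ΔE = 1.56 ft

q = Q/b = 113/4.32 = 26.2 ft²/s; V₁ = q/y₁ = 18.8 ft/s. Fr₁ = V₁/√(g·y₁) = 2.81.
By Bélanger, y₂/y₁ = ½[√(1 + 8Fr₁²) − 1] = ½[√64.30 − 1] = 3.51.
y₂ = 3.51 × 1.39 = 4.88 ft.
V₂ = q/y₂ = 26.2/4.88 = 5.36 ft/s. E₁ = y₁ + V₁²/2g = 6.89 ft; E₂ = y₂ + V₂²/2g = 5.32 ft. ΔE = E₁ − E₂ = 1.56 ft.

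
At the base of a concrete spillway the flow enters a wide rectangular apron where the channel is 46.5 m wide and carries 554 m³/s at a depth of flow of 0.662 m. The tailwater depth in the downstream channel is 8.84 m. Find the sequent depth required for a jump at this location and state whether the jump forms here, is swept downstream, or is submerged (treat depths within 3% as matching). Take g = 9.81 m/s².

q = Q/b = 554/46.5 = 11.9 m²/s; V₁ = q/y₁ = 18.0 m/s. Fr₁ = V₁/√(g·y₁) = 7.06.
Conjugate-depth relation: y₂/y₁ = ½[√(1 + 8Fr₁²) − 1] = ½[√400.0 − 1] = 9.50.
y₂ = 9.50 × 0.662 = 6.29 m.
Tailwater y_tw = 8.84 m: y_tw > y₂, so the jump is submerged.

y₂ = 6.29 m; the jump is submerged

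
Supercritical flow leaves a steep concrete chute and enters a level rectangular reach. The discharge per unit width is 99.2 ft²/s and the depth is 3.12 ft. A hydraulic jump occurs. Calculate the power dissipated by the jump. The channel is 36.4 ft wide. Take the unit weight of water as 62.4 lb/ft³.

P = 2179 hp

V₁ = q/y₁ = 99.2/3.12 = 31.8 ft/s. Fr₁ = V₁/√(g·y₁) = 31.8/√(32.2×3.12) = 3.17.
Sequent-depth ratio: y₂/y₁ = ½[√(1 + 8Fr₁²) − 1] = ½[√81.50 − 1] = 4.01.
y₂ = 4.01 × 3.12 = 12.5 ft.
V₂ = q/y₂ = 99.2/12.5 = 7.92 ft/s. E₁ = y₁ + V₁²/2g = 18.8 ft; E₂ = y₂ + V₂²/2g = 13.5 ft. ΔE = E₁ − E₂ = 5.32 ft.
Q = q·b = 99.2 × 36.4 = 3611 cfs. P = γ·Q·ΔE/550 = 62.4 × 3611 × 5.32 / 550 = 2179 hp.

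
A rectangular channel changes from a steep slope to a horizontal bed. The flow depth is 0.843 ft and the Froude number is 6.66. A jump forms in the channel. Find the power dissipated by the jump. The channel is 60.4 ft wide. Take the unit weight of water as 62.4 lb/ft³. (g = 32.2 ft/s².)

Fr₁ = 6.66 (given).
From the momentum equation for a rectangular channel, y₂/y₁ = ½[√(1 + 8Fr₁²) − 1] = ½[√355.8 − 1] = 8.93.
y₂ = 8.93 × 0.843 = 7.53 ft.
V₁ = Fr₁·√(g·y₁) = 6.66×√(32.2×0.843) = 34.7 ft/s; q = V₁·y₁ = 29.3 ft²/s. V₂ = q/y₂ = 29.3/7.53 = 3.88 ft/s. E₁ = y₁ + V₁²/2g = 19.5 ft; E₂ = y₂ + V₂²/2g = 7.76 ft. ΔE = E₁ − E₂ = 11.8 ft.
Q = q·b = 29.3 × 60.4 = 1767 cfs. P = γ·Q·ΔE/550 = 62.4 × 1767 × 11.8 / 550 = 2360 hp.

P = 2360 hp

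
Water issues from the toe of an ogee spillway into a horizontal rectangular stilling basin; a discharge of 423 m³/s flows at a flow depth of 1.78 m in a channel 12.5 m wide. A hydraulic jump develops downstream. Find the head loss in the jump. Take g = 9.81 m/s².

q = Q/b = 423/12.5 = 33.8 m²/s; V₁ = q/y₁ = 19.0 m/s. Fr₁ = V₁/√(g·y₁) = 4.55.
Bélanger equation: y₂/y₁ = ½[√(1 + 8Fr₁²) − 1] = ½[√166.6 − 1] = 5.95.
y₂ = 5.95 × 1.78 = 10.6 m.
Head loss: ΔE = (y₂ − y₁)³/(4y₁y₂) = (10.6 − 1.78)³/(4×1.78×10.6) = 685/75.5 = 9.08 m.

ΔE = 9.08 m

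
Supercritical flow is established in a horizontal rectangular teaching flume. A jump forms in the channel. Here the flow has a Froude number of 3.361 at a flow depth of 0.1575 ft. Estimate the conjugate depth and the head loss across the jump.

y₂ = 0.6740 ft; ΔE = 0.3245 ft

Fr₁ = 3.361 (given).
From the momentum equation for a rectangular channel, y₂/y₁ = ½[√(1 + 8Fr₁²) − 1] = ½[√91.371 − 1] = 4.279.
y₂ = 4.279 × 0.1575 = 0.6740 ft.
V₁ = Fr₁·√(g·y₁) = 3.361×√(32.2×0.1575) = 7.569 ft/s; q = V₁·y₁ = 1.192 ft²/s. V₂ = q/y₂ = 1.192/0.6740 = 1.769 ft/s. E₁ = y₁ + V₁²/2g = 1.047 ft; E₂ = y₂ + V₂²/2g = 0.7226 ft. ΔE = E₁ − E₂ = 0.3245 ft.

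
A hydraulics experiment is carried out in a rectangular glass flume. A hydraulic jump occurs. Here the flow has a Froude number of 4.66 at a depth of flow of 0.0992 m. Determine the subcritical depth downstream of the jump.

y₂ = 0.606 m

Fr₁ = 4.66 (given).
By Bélanger, y₂/y₁ = ½[√(1 + 8Fr₁²) − 1] = ½[√174.7 − 1] = 6.11.
y₂ = 6.11 × 0.0992 = 0.606 m.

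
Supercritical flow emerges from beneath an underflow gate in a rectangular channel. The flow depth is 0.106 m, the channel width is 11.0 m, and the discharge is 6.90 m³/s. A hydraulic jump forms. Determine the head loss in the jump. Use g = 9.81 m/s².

q = Q/b = 6.90/11.0 = 0.627 m²/s; V₁ = q/y₁ = 5.92 m/s. Fr₁ = V₁/√(g·y₁) = 5.80.
Bélanger equation: y₂/y₁ = ½[√(1 + 8Fr₁²) − 1] = ½[√270.4 − 1] = 7.72.
y₂ = 7.72 × 0.106 = 0.819 m.
V₂ = q/y₂ = 0.627/0.819 = 0.766 m/s. E₁ = y₁ + V₁²/2g = 1.89 m; E₂ = y₂ + V₂²/2g = 0.848 m. ΔE = E₁ − E₂ = 1.04 m.

ΔE = 1.04 m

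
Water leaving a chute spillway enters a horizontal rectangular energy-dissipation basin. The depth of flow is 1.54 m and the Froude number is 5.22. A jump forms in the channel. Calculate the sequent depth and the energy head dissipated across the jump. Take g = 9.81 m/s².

y₂ = 10.6 m; ΔE = 11.5 m

Fr₁ = 5.22 (given).
Bélanger equation: y₂/y₁ = ½[√(1 + 8Fr₁²) − 1] = ½[√219.0 − 1] = 6.90.
y₂ = 6.90 × 1.54 = 10.6 m.
V₁ = Fr₁·√(g·y₁) = 5.22×√(9.81×1.54) = 20.3 m/s; q = V₁·y₁ = 31.2 m²/s. V₂ = q/y₂ = 31.2/10.6 = 2.94 m/s. E₁ = y₁ + V₁²/2g = 22.5 m; E₂ = y₂ + V₂²/2g = 11.1 m. ΔE = E₁ − E₂ = 11.5 m.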